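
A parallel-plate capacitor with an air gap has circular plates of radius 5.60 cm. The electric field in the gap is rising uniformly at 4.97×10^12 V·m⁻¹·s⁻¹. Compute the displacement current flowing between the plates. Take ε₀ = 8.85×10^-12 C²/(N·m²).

I_d = ε₀ A (dE/dt) = (8.85×10^-12)(9.852×10^-3 m²)(4.97×10^12) = 0.433 A.

0.433 A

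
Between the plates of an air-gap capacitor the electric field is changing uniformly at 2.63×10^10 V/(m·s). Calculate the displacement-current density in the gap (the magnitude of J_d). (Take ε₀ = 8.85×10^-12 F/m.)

0.233 A/m²

J_d = ε₀ dE/dt = (8.85×10^-12)(2.63×10^10) = 0.233 A/m².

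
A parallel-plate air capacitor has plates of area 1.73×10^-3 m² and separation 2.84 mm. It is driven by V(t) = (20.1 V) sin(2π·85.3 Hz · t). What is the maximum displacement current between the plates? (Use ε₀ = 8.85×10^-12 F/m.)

The displacement current equals the conduction current C dV/dt, which peaks at C V₀ ω.
With C = ε₀A/d = (8.85×10^-12)(1.73×10^-3)/(2.84×10^-3) = 5.391×10^-12 F and ω = 2πf = 536.0 rad/s, I_d,max = (5.391×10^-12)(20.1)(536.0) = 5.81×10^-8 A.

5.81×10^-8 A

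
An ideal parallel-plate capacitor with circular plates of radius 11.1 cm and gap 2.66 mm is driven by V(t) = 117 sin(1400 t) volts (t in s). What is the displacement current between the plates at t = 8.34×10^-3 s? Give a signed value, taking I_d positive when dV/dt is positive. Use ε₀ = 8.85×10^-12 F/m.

1.33×10^-5 A

C = ε₀A/d = (8.85×10^-12)(0.03871)/(2.66×10^-3) = 1.288×10^-10 F. dV/dt = V₀ω·cos(ωt); at ωt = 11.676 rad this factor is 0.6291.
I_d = C dV/dt = (1.288×10^-10)(117)(1400)(0.6291) = 1.33×10^-5 A.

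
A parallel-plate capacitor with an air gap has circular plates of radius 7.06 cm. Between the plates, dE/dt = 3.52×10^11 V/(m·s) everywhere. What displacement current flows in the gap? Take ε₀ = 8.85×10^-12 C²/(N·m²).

0.0488 A

I_d = ε₀ A (dE/dt) = (8.85×10^-12)(0.01566 m²)(3.52×10^11) = 0.0488 A.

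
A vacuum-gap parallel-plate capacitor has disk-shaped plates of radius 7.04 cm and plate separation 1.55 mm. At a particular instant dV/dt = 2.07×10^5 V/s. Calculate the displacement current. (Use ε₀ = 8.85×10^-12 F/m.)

E = V/d so dE/dt = (dV/dt)/d = 1.335×10^8 V/(m·s), and I_d = ε₀ A dE/dt = (8.85×10^-12)(0.01557)(1.335×10^8) = 1.84×10^-5 A.

1.84×10^-5 A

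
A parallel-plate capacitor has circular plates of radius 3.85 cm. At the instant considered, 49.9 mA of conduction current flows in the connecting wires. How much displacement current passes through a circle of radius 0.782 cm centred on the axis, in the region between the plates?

No conduction current crosses the gap, so I_d there equals the 0.0499 A in the leads.
Since J_d is uniform, the enclosed fraction is (r/R)² = 0.04126, giving I_d,enc = 2.06×10^-3 A.

2.06×10^-3 A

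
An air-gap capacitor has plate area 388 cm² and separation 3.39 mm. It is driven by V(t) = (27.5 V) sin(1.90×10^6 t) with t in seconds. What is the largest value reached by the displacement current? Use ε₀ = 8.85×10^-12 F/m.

5.29×10^-3 A

C = ε₀A/d = (8.85×10^-12)(0.0388)/(3.39×10^-3) = 1.013×10^-10 F; ω = 1.90×10^6 rad/s.
I_d = C dV/dt, so |I_d|_max = C V₀ ω = (1.013×10^-10)(27.5)(1.90×10^6) = 5.29×10^-3 A.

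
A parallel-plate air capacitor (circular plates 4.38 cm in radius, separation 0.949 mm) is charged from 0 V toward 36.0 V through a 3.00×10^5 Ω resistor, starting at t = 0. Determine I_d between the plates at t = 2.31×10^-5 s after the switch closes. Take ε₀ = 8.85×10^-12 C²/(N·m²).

3.05×10^-5 A

C = ε₀A/d = (8.85×10^-12)(6.027×10^-3)/(9.49×10^-4) = 5.621×10^-11 F and τ = RC = 1.686×10^-5 s. I_d in the gap equals the RC charging current.
I_d(t) = (V₀/R) e^(−t/τ) = 1.200×10^-4 · e^(−1.370) = 3.05×10^-5 A.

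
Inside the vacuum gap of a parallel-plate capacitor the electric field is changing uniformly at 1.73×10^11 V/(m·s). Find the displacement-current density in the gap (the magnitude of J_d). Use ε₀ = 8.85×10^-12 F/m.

The displacement-current density is ε₀ ∂E/∂t = (8.85×10^-12)(1.73×10^11) = 1.53 A/m².

1.53 A/m²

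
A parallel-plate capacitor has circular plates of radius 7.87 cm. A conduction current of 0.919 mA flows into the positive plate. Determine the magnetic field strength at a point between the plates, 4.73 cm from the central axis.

1.40×10^-9 T

No conduction current crosses the gap, so I_d there equals the 9.19×10^-4 A in the leads.
∮B·dl = μ₀ I_d,enc with I_d,enc = I_d r²/R² = 3.320×10^-4 A; so B = μ₀ I_d,enc/(2πr) = 1.40×10^-9 T.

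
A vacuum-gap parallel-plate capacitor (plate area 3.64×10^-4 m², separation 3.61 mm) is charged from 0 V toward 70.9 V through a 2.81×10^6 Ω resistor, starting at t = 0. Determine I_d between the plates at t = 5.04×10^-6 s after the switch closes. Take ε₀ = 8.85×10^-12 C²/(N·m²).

With C = ε₀A/d = (8.85×10^-12)(3.64×10^-4)/(3.61×10^-3) = 8.924×10^-13 F, the time constant is τ = RC = 2.508×10^-6 s, so t/τ = 2.010 and e^(−t/τ) = 0.1340.
I_d = I_cond = (V₀/R) e^(−t/τ) = (2.523×10^-5)(0.1340) = 3.38×10^-6 A.

3.38×10^-6 A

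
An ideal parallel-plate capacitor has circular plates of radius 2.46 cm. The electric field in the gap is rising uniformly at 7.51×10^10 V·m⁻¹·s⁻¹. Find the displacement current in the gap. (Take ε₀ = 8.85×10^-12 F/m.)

1.26×10^-3 A

I_d = ε₀ A (dE/dt) = (8.85×10^-12)(1.901×10^-3 m²)(7.51×10^10) = 1.26×10^-3 A.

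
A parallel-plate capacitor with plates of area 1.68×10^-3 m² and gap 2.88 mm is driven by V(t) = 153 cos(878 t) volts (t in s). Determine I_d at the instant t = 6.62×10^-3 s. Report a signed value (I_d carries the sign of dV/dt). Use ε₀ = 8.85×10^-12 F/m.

3.15×10^-7 A

dE/dt = (V₀ω/d)·−sin(ωt) with ωt = 5.81236 rad: (153)(878)(0.4536)/(2.88×10^-3) = 2.116×10^7 V/(m·s).
I_d = ε₀ A dE/dt = (8.85×10^-12)(1.68×10^-3)(2.116×10^7) = 3.15×10^-7 A.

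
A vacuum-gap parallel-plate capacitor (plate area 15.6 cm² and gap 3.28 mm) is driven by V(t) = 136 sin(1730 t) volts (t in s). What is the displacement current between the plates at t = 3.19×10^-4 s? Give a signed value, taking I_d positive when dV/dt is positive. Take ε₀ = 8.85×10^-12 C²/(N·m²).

8.43×10^-7 A

dV/dt = (136)(1730)·cos(0.55187) = 2.004×10^5 V/s.
I_d = C dV/dt with C = ε₀A/d = (8.85×10^-12)(1.56×10^-3)/(3.28×10^-3) = 4.209×10^-12 F, so I_d = (4.209×10^-12)(2.004×10^5) = 8.43×10^-7 A.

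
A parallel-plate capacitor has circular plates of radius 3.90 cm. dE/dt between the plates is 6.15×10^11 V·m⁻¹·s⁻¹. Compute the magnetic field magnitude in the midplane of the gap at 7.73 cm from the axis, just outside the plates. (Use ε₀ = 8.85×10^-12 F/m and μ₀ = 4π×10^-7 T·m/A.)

Total displacement current: I_d = ε₀(πR²)(dE/dt) = (8.85×10^-12)(4.778×10^-3)(6.15×10^11) = 0.02601 A.
With r > R the enclosed displacement current is the full I_d; B = μ₀ I_d / (2πr) = 6.73×10^-8 T.

6.73×10^-8 T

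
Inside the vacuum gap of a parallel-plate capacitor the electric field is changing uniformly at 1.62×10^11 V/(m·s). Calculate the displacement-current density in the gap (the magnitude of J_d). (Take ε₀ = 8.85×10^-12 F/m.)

J_d = ε₀ dE/dt = (8.85×10^-12)(1.62×10^11) = 1.43 A/m².

1.43 A/m²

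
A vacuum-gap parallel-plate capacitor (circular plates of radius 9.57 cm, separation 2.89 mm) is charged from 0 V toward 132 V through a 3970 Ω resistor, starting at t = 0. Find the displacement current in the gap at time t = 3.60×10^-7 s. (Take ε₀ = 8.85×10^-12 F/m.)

0.0119 A

With C = ε₀A/d = (8.85×10^-12)(0.02877)/(2.89×10^-3) = 8.810×10^-11 F, the time constant is τ = RC = 3.498×10^-7 s, so t/τ = 1.029 and e^(−t/τ) = 0.3574.
I_d = I_cond = (V₀/R) e^(−t/τ) = (0.03325)(0.3574) = 0.0119 A.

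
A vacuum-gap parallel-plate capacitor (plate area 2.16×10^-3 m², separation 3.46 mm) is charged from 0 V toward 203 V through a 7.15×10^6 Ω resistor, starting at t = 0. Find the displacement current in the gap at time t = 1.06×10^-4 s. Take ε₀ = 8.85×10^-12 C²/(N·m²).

C = ε₀A/d = (8.85×10^-12)(2.16×10^-3)/(3.46×10^-3) = 5.525×10^-12 F and τ = RC = 3.950×10^-5 s. I_d in the gap equals the RC charging current.
I_d(t) = (V₀/R) e^(−t/τ) = 2.839×10^-5 · e^(−2.684) = 1.94×10^-6 A.

1.94×10^-6 A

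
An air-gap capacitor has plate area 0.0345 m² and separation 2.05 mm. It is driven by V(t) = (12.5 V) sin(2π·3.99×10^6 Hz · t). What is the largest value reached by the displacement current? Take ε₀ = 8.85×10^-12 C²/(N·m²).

The displacement current equals the conduction current C dV/dt, which peaks at C V₀ ω.
With C = ε₀A/d = (8.85×10^-12)(0.0345)/(2.05×10^-3) = 1.489×10^-10 F and ω = 2πf = 2.507×10^7 rad/s, I_d,max = (1.489×10^-10)(12.5)(2.507×10^7) = 0.0467 A.

0.0467 A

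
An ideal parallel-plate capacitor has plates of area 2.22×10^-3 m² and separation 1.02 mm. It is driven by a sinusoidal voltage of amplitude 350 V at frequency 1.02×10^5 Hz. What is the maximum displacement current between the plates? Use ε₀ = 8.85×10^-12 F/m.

4.32×10^-3 A

The displacement current equals the conduction current C dV/dt, which peaks at C V₀ ω.
With C = ε₀A/d = (8.85×10^-12)(2.22×10^-3)/(1.02×10^-3) = 1.926×10^-11 F and ω = 2πf = 6.409×10^5 rad/s, I_d,max = (1.926×10^-11)(350)(6.409×10^5) = 4.32×10^-3 A.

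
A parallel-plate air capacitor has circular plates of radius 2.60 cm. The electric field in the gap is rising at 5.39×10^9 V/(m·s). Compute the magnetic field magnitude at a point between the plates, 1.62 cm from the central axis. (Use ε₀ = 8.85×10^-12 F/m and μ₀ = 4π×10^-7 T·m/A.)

4.86×10^-10 T

Total displacement current: I_d = ε₀(πR²)(dE/dt) = (8.85×10^-12)(2.124×10^-3)(5.39×10^9) = 1.013×10^-4 A.
An Ampèrian loop of radius r encloses a fraction (r/R)² of I_d. Then B·2πr = μ₀ I_d (r/R)², giving B = μ₀ I_d r/(2πR²) = 4.86×10^-10 T.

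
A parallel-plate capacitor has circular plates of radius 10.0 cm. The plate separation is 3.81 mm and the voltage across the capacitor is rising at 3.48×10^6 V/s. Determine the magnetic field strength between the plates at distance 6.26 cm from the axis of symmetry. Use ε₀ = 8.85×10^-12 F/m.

I_d = C dV/dt with C = ε₀πR²/d = 7.298×10^-11 F, so I_d = (7.298×10^-11)(3.48×10^6) = 2.540×10^-4 A.
For r < R the Ampère–Maxwell law gives B(2πr) = μ₀ I_d (r²/R²), so B = μ₀ I_d r/(2πR²) = (4π×10^-7)(2.540×10^-4)(0.0626)/(2π·0.100²) = 3.18×10^-10 T.

3.18×10^-10 T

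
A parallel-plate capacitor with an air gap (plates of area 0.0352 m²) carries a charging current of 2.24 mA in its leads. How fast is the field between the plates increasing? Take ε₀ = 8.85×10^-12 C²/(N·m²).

7.19×10^9 V/(m·s)

The displacement current between the plates equals the conduction current, I_d = 2.24 mA.
Then dE/dt = I_d/(ε₀A) = 7.19×10^9 V/(m·s).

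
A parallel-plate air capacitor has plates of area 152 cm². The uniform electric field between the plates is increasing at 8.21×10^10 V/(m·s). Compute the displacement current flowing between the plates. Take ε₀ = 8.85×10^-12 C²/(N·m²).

0.0110 A

The displacement current is ε₀ times dΦ_E/dt = ε₀ A dE/dt = (8.85×10^-12)(0.0152)(8.21×10^10) = 0.0110 A.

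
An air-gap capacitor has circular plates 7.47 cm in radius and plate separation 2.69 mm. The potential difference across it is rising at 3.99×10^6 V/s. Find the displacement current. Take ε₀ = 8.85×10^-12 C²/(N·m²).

The field between the plates is E = V/d, so dE/dt = (3.99×10^6)/(2.69×10^-3 m) = 1.483×10^9 V/(m·s).
I_d = ε₀ A (dE/dt) = (8.85×10^-12)(0.01753)(1.483×10^9) = 2.30×10^-4 A.

2.30×10^-4 A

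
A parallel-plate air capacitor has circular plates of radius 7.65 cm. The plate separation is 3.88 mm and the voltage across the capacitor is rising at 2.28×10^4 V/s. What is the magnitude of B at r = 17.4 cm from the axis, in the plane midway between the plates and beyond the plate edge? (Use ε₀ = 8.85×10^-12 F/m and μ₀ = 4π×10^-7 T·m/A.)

1.10×10^-12 T

With E = V/d, dE/dt = 5.876×10^6 V/(m·s) and πR² = 0.01839 m², giving I_d = ε₀ πR² dE/dt = 9.563×10^-7 A.
For r ≥ R the full I_d is enclosed: B = μ₀ I_d/(2πr) = (4π×10^-7)(9.563×10^-7)/(2π·0.174) = 1.10×10^-12 T.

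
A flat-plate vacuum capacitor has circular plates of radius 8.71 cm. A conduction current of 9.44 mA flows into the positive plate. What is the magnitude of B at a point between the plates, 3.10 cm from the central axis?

7.71×10^-9 T

By continuity the displacement current in the gap matches the conduction current: I_d = 9.44×10^-3 A.
For r < R the Ampère–Maxwell law gives B(2πr) = μ₀ I_d (r²/R²), so B = μ₀ I_d r/(2πR²) = (4π×10^-7)(9.44×10^-3)(0.0310)/(2π·0.0871²) = 7.71×10^-9 T.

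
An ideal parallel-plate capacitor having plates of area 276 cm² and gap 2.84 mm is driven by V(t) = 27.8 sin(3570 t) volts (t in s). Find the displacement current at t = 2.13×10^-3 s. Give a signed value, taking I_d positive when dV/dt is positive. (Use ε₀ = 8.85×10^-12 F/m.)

2.11×10^-6 A

dV/dt = (27.8)(3570)·cos(7.6041) = 2.454×10^4 V/s.
I_d = C dV/dt with C = ε₀A/d = (8.85×10^-12)(0.0276)/(2.84×10^-3) = 8.601×10^-11 F, so I_d = (8.601×10^-11)(2.454×10^4) = 2.11×10^-6 A.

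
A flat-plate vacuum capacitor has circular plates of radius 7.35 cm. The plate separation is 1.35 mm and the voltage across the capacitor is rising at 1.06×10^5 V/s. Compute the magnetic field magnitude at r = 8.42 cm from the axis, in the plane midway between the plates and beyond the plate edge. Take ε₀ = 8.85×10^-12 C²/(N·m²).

2.80×10^-11 T

dE/dt = (dV/dt)/d = 7.852×10^7 V/(m·s); I_d = ε₀(πR²)(dE/dt) = (8.85×10^-12)(0.01697)(7.852×10^7) = 1.179×10^-5 A.
With r > R the enclosed displacement current is the full I_d; B = μ₀ I_d / (2πr) = 2.80×10^-11 T.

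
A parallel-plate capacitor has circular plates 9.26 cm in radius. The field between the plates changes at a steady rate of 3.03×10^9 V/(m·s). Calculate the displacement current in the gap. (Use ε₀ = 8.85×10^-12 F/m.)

7.22×10^-4 A

With a uniform field, Φ_E = EA, so I_d = ε₀ A dE/dt = 7.22×10^-4 A.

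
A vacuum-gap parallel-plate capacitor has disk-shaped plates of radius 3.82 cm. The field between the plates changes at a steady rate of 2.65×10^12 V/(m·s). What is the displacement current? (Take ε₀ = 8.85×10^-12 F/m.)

0.108 A

The displacement current is ε₀ times dΦ_E/dt = ε₀ A dE/dt = (8.85×10^-12)(4.584×10^-3)(2.65×10^12) = 0.108 A.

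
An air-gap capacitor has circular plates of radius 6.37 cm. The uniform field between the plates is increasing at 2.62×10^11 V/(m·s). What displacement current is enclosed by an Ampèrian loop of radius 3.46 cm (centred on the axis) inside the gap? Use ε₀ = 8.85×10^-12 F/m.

8.72×10^-3 A

Total displacement current: I_d = ε₀(πR²)(dE/dt) = (8.85×10^-12)(0.01275)(2.62×10^11) = 0.02956 A.
Since J_d is uniform, the enclosed fraction is (r/R)² = 0.2950, giving I_d,enc = 8.72×10^-3 A.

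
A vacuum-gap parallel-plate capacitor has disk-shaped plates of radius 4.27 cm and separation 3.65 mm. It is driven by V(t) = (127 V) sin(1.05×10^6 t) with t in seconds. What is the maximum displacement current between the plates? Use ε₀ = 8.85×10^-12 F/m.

C = ε₀A/d = (8.85×10^-12)(5.728×10^-3)/(3.65×10^-3) = 1.389×10^-11 F; ω = 1.05×10^6 rad/s.
I_d = C dV/dt, so |I_d|_max = C V₀ ω = (1.389×10^-11)(127)(1.05×10^6) = 1.85×10^-3 A.

1.85×10^-3 A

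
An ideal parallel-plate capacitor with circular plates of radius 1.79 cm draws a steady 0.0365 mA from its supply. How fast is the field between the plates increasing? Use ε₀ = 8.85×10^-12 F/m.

The displacement current between the plates equals the conduction current, I_d = 0.0365 mA.
Then dE/dt = I_d/(ε₀A) = 4.10×10^9 V/(m·s).

4.10×10^9 V/(m·s)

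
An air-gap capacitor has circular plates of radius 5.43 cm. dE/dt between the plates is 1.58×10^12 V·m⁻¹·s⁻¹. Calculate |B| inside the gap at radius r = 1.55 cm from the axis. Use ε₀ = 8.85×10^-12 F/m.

1.36×10^-7 T

I_d = ε₀ dΦ_E/dt = ε₀ πR² (dE/dt) = (8.85×10^-12)(9.263×10^-3)(1.58×10^12) = 0.1295 A through the full plate area.
For r < R the Ampère–Maxwell law gives B(2πr) = μ₀ I_d (r²/R²), so B = μ₀ I_d r/(2πR²) = (4π×10^-7)(0.1295)(0.0155)/(2π·0.0543²) = 1.36×10^-7 T.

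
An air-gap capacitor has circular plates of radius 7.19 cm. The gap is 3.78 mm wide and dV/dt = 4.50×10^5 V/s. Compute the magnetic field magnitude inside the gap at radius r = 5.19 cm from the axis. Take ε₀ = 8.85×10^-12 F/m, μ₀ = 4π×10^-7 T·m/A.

I_d = C dV/dt with C = ε₀πR²/d = 3.802×10^-11 F, so I_d = (3.802×10^-11)(4.50×10^5) = 1.711×10^-5 A.
An Ampèrian loop of radius r encloses a fraction (r/R)² of I_d. Then B·2πr = μ₀ I_d (r/R)², giving B = μ₀ I_d r/(2πR²) = 3.44×10^-11 T.

3.44×10^-11 T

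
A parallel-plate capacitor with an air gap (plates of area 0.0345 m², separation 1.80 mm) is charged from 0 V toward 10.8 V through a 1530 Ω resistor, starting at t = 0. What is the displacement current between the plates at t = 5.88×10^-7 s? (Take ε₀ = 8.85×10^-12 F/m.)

C = ε₀A/d = (8.85×10^-12)(0.0345)/(1.80×10^-3) = 1.696×10^-10 F and τ = RC = 2.595×10^-7 s. I_d in the gap equals the RC charging current.
I_d(t) = (V₀/R) e^(−t/τ) = 7.059×10^-3 · e^(−2.266) = 7.32×10^-4 A.

7.32×10^-4 A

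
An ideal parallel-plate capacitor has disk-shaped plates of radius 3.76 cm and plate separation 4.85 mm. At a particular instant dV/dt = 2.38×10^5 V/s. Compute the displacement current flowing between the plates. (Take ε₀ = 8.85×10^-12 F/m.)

1.93×10^-6 A

The displacement current equals the charging current C dV/dt. With C = ε₀A/d = (8.85×10^-12)(4.441×10^-3)/(4.85×10^-3) = 8.104×10^-12 F, I_d = (8.104×10^-12)(2.38×10^5) = 1.93×10^-6 A.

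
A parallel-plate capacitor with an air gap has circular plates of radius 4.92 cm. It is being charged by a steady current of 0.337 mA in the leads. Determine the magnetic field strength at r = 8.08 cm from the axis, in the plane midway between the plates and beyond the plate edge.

8.34×10^-10 T

No conduction current crosses the gap, so I_d there equals the 3.37×10^-4 A in the leads.
With r > R the enclosed displacement current is the full I_d; B = μ₀ I_d / (2πr) = 8.34×10^-10 T.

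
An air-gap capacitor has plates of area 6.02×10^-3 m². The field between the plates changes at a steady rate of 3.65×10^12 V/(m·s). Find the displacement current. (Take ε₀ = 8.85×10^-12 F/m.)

I_d = ε₀ A (dE/dt) = (8.85×10^-12)(6.02×10^-3 m²)(3.65×10^12) = 0.194 A.

0.194 A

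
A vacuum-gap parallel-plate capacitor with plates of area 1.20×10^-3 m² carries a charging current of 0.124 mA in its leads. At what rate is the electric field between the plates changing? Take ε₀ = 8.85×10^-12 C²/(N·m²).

By continuity, I_d in the gap equals the 0.124 mA flowing in the wire.
Then dE/dt = I_d/(ε₀A) = 1.17×10^10 V/(m·s).

1.17×10^10 V/(m·s)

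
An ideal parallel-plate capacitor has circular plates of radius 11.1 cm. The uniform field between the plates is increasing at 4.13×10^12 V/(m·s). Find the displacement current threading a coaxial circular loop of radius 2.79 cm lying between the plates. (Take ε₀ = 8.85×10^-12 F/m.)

0.0894 A

Through the whole plate area (πR² = 0.03871 m²), I_d = ε₀ πR² dE/dt = 1.415 A.
Through an area πr² the displacement current is I_d·(πr²/πR²) = I_d (r/R)² = 0.0894 A.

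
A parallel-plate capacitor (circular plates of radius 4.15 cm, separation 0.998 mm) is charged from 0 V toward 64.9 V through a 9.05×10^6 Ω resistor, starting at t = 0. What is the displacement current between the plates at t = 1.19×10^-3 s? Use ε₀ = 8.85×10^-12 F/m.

4.63×10^-7 A

With C = ε₀A/d = (8.85×10^-12)(5.411×10^-3)/(9.98×10^-4) = 4.798×10^-11 F, the time constant is τ = RC = 4.342×10^-4 s, so t/τ = 2.741 and e^(−t/τ) = 0.06451.
I_d = I_cond = (V₀/R) e^(−t/τ) = (7.171×10^-6)(0.06451) = 4.63×10^-7 A.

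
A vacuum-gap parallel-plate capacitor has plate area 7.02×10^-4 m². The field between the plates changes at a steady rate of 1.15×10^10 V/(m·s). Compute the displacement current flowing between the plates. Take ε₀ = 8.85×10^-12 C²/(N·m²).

With a uniform field, Φ_E = EA, so I_d = ε₀ A dE/dt = 7.14×10^-5 A.

7.14×10^-5 A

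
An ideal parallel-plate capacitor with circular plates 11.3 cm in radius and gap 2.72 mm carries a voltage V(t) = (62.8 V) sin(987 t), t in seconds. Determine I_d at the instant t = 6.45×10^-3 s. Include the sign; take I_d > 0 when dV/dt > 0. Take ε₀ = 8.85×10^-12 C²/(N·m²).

dV/dt = (62.8)(987)·cos(6.36615) = 6.177×10^4 V/s.
I_d = C dV/dt with C = ε₀A/d = (8.85×10^-12)(0.04011)/(2.72×10^-3) = 1.305×10^-10 F, so I_d = (1.305×10^-10)(6.177×10^4) = 8.06×10^-6 A.

8.06×10^-6 A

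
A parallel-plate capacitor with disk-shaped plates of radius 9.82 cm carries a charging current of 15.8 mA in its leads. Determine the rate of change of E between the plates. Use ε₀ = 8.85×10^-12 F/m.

5.89×10^10 V/(m·s)

The displacement current between the plates equals the conduction current, I_d = 15.8 mA.
Since I_d = ε₀ A dE/dt, dE/dt = I_d/(ε₀A) = (0.0158)/((8.85×10^-12)(0.03030)) = 5.89×10^10 V/(m·s).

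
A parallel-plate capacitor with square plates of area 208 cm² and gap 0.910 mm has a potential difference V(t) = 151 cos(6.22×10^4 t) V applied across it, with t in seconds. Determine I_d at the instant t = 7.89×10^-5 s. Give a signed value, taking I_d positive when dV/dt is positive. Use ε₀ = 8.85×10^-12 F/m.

dE/dt = (V₀ω/d)·−sin(ωt) with ωt = 4.90758 rad: (151)(6.22×10^4)(0.9810)/(9.10×10^-4) = 1.012×10^10 V/(m·s).
I_d = ε₀ A dE/dt = (8.85×10^-12)(0.0208)(1.012×10^10) = 1.86×10^-3 A.

1.86×10^-3 A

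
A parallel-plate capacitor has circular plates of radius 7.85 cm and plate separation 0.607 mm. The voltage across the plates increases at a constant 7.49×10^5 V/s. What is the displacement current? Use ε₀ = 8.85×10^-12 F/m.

E = V/d so dE/dt = (dV/dt)/d = 1.234×10^9 V/(m·s), and I_d = ε₀ A dE/dt = (8.85×10^-12)(0.01936)(1.234×10^9) = 2.11×10^-4 A.

2.11×10^-4 A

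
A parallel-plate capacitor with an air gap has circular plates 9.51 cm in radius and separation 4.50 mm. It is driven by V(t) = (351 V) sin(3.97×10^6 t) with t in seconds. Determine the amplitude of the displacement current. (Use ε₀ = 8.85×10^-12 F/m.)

(dE/dt)_max = V₀ω/d = 3.097×10^11 V/(m·s); ω = 3.97×10^6 rad/s.
I_d,max = ε₀ A (dE/dt)_max = (8.85×10^-12)(0.02841)(3.097×10^11) = 0.0779 A.

0.0779 A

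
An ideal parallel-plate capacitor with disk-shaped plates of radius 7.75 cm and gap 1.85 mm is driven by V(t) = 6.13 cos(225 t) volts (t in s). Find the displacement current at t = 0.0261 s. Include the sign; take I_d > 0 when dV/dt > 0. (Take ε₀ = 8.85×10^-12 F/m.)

C = ε₀A/d = (8.85×10^-12)(0.01887)/(1.85×10^-3) = 9.027×10^-11 F. dV/dt = V₀ω·−sin(ωt); at ωt = 5.8725 rad this factor is 0.3992.
I_d = C dV/dt = (9.027×10^-11)(6.13)(225)(0.3992) = 4.97×10^-8 A.

4.97×10^-8 A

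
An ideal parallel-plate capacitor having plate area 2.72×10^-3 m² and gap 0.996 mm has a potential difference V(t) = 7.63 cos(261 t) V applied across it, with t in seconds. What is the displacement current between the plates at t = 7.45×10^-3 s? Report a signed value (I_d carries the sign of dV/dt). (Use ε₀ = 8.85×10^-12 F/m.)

dE/dt = (V₀ω/d)·−sin(ωt) with ωt = 1.94445 rad: (7.63)(261)(-0.9310)/(9.96×10^-4) = -1.861×10^6 V/(m·s).
I_d = ε₀ A dE/dt = (8.85×10^-12)(2.72×10^-3)(-1.861×10^6) = -4.48×10^-8 A.

-4.48×10^-8 A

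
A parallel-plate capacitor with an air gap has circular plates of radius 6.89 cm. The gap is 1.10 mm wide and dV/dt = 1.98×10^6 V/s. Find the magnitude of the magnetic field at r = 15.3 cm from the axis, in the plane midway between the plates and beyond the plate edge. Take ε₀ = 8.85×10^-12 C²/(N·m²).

3.11×10^-10 T

I_d = C dV/dt with C = ε₀πR²/d = 1.200×10^-10 F, so I_d = (1.200×10^-10)(1.98×10^6) = 2.376×10^-4 A.
For r ≥ R the full I_d is enclosed: B = μ₀ I_d/(2πr) = (4π×10^-7)(2.376×10^-4)/(2π·0.153) = 3.11×10^-10 T.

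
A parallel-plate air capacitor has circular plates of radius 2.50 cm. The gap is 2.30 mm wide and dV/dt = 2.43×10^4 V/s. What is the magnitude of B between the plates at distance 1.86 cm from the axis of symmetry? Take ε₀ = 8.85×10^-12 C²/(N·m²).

1.09×10^-12 T

dE/dt = (dV/dt)/d = 1.057×10^7 V/(m·s); I_d = ε₀(πR²)(dE/dt) = (8.85×10^-12)(1.963×10^-3)(1.057×10^7) = 1.836×10^-7 A.
For r < R the Ampère–Maxwell law gives B(2πr) = μ₀ I_d (r²/R²), so B = μ₀ I_d r/(2πR²) = (4π×10^-7)(1.836×10^-7)(0.0186)/(2π·0.0250²) = 1.09×10^-12 T.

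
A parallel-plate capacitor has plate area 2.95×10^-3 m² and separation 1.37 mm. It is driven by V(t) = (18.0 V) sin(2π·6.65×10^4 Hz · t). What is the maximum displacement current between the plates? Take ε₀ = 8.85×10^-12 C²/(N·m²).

1.43×10^-4 A

C = ε₀A/d = (8.85×10^-12)(2.95×10^-3)/(1.37×10^-3) = 1.906×10^-11 F; ω = 2πf = 4.178×10^5 rad/s.
I_d = C dV/dt, so |I_d|_max = C V₀ ω = (1.906×10^-11)(18.0)(4.178×10^5) = 1.43×10^-4 A.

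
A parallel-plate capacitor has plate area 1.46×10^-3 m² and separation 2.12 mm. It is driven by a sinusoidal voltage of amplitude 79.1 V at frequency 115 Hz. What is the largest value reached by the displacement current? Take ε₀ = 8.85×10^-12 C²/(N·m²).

(dE/dt)_max = V₀ω/d = 2.696×10^7 V/(m·s); ω = 2πf = 722.6 rad/s.
I_d,max = ε₀ A (dE/dt)_max = (8.85×10^-12)(1.46×10^-3)(2.696×10^7) = 3.48×10^-7 A.

3.48×10^-7 A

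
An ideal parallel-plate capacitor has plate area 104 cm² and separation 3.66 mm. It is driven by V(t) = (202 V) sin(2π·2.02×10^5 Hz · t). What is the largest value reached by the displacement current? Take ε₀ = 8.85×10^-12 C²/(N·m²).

(dE/dt)_max = V₀ω/d = 7.004×10^10 V/(m·s); ω = 2πf = 1.269×10^6 rad/s.
I_d,max = ε₀ A (dE/dt)_max = (8.85×10^-12)(0.0104)(7.004×10^10) = 6.45×10^-3 A.

6.45×10^-3 A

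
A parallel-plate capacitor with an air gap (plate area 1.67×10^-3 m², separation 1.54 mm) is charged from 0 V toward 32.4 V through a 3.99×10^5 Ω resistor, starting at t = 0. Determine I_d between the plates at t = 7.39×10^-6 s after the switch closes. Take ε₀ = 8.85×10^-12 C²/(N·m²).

With C = ε₀A/d = (8.85×10^-12)(1.67×10^-3)/(1.54×10^-3) = 9.597×10^-12 F, the time constant is τ = RC = 3.829×10^-6 s, so t/τ = 1.930 and e^(−t/τ) = 0.1451.
I_d = I_cond = (V₀/R) e^(−t/τ) = (8.120×10^-5)(0.1451) = 1.18×10^-5 A.

1.18×10^-5 A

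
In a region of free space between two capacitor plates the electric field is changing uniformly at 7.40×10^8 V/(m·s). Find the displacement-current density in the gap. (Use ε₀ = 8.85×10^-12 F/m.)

6.55×10^-3 A/m²

J_d = ε₀ ∂E/∂t, so J_d = 6.55×10^-3 A/m².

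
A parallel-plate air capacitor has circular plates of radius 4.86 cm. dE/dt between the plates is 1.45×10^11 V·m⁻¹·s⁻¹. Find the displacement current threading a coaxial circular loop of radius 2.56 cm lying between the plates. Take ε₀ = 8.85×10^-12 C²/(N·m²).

2.64×10^-3 A

Through the whole plate area (πR² = 7.420×10^-3 m²), I_d = ε₀ πR² dE/dt = 9.522×10^-3 A.
Since J_d is uniform, the enclosed fraction is (r/R)² = 0.2775, giving I_d,enc = 2.64×10^-3 A.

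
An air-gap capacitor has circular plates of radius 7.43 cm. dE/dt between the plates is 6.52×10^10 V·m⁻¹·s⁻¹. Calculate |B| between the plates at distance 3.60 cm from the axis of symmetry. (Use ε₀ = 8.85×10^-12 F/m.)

1.31×10^-8 T

I_d = ε₀ dΦ_E/dt = ε₀ πR² (dE/dt) = (8.85×10^-12)(0.01734)(6.52×10^10) = 0.01001 A through the full plate area.
∮B·dl = μ₀ I_d,enc with I_d,enc = I_d r²/R² = 2.350×10^-3 A; so B = μ₀ I_d,enc/(2πr) = 1.31×10^-8 T.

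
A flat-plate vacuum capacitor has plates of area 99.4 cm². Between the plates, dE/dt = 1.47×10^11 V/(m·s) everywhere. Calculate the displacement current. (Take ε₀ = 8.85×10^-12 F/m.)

0.0129 A

The displacement current is ε₀ times dΦ_E/dt = ε₀ A dE/dt = (8.85×10^-12)(9.94×10^-3)(1.47×10^11) = 0.0129 A.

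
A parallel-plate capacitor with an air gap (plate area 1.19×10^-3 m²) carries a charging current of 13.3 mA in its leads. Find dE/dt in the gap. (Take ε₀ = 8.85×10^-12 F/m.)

Charge continuity gives I_d = I = 0.0133 A between the plates.
Inverting I_d = ε₀ A dE/dt gives dE/dt = 0.0133 / (8.85×10^-12 · 1.19×10^-3) = 1.26×10^12 V/(m·s).

1.26×10^12 V/(m·s)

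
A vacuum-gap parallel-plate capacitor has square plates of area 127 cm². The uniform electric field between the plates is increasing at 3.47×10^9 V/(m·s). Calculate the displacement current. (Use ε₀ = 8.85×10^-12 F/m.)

I_d = ε₀ A (dE/dt) = (8.85×10^-12)(0.0127 m²)(3.47×10^9) = 3.90×10^-4 A.

3.90×10^-4 A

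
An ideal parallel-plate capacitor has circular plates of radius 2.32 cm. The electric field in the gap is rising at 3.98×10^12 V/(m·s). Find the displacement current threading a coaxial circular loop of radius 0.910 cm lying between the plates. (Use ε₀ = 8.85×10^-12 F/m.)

9.16×10^-3 A

I_d = ε₀ dΦ_E/dt = ε₀ πR² (dE/dt) = (8.85×10^-12)(1.691×10^-3)(3.98×10^12) = 0.05956 A through the full plate area.
The field is uniform, so I_d,enc = I_d (r/R)² = (0.05956)(0.910/2.32)² = 9.16×10^-3 A.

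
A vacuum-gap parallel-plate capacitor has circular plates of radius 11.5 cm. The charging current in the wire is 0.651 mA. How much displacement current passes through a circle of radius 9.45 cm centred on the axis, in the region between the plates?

Between the plates the displacement current equals the wire current: I_d = 0.651 mA = 6.51×10^-4 A.
Since J_d is uniform, the enclosed fraction is (r/R)² = 0.6753, giving I_d,enc = 4.40×10^-4 A.

4.40×10^-4 A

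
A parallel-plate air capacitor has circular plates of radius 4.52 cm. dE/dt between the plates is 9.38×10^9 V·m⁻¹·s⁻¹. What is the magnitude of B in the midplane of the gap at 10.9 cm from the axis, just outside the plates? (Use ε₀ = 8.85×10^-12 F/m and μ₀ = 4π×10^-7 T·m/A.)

Total displacement current: I_d = ε₀(πR²)(dE/dt) = (8.85×10^-12)(6.418×10^-3)(9.38×10^9) = 5.328×10^-4 A.
Outside the plates the loop encloses all of I_d, so B·2πr = μ₀ I_d and B = 9.78×10^-10 T.

9.78×10^-10 T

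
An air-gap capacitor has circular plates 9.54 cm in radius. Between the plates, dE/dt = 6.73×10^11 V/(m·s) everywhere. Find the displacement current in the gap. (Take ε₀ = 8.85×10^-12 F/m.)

0.170 A

With a uniform field, Φ_E = EA, so I_d = ε₀ A dE/dt = 0.170 A.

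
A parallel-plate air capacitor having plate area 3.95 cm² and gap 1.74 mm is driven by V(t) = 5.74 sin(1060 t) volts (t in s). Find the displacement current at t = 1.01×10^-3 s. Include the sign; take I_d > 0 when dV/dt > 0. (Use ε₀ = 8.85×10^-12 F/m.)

5.86×10^-9 A

dV/dt = (5.74)(1060)·cos(1.0706) = 2918 V/s.
I_d = C dV/dt with C = ε₀A/d = (8.85×10^-12)(3.95×10^-4)/(1.74×10^-3) = 2.009×10^-12 F, so I_d = (2.009×10^-12)(2918) = 5.86×10^-9 A.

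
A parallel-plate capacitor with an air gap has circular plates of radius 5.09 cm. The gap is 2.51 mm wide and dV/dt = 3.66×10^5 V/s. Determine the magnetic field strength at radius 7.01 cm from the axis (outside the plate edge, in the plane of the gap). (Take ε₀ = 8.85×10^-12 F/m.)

3.00×10^-11 T

dE/dt = (dV/dt)/d = 1.458×10^8 V/(m·s); I_d = ε₀(πR²)(dE/dt) = (8.85×10^-12)(8.139×10^-3)(1.458×10^8) = 1.050×10^-5 A.
With r > R the enclosed displacement current is the full I_d; B = μ₀ I_d / (2πr) = 3.00×10^-11 T.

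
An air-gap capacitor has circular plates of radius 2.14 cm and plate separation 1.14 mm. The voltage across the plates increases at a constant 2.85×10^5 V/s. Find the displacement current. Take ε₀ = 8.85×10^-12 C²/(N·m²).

The field between the plates is E = V/d, so dE/dt = (2.85×10^5)/(1.14×10^-3 m) = 2.500×10^8 V/(m·s).
I_d = ε₀ A (dE/dt) = (8.85×10^-12)(1.439×10^-3)(2.500×10^8) = 3.18×10^-6 A.

3.18×10^-6 A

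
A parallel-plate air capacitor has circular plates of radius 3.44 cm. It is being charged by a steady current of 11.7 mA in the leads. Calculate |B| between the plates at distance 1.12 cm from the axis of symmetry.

2.21×10^-8 T

No conduction current crosses the gap, so I_d there equals the 0.0117 A in the leads.
For r < R the Ampère–Maxwell law gives B(2πr) = μ₀ I_d (r²/R²), so B = μ₀ I_d r/(2πR²) = (4π×10^-7)(0.0117)(0.0112)/(2π·0.0344²) = 2.21×10^-8 T.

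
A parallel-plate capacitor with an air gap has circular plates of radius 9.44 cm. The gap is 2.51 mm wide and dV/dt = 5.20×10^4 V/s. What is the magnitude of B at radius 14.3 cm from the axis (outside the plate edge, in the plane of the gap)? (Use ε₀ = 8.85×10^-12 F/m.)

7.18×10^-12 T

dE/dt = (dV/dt)/d = 2.072×10^7 V/(m·s); I_d = ε₀(πR²)(dE/dt) = (8.85×10^-12)(0.02800)(2.072×10^7) = 5.134×10^-6 A.
For r ≥ R the full I_d is enclosed: B = μ₀ I_d/(2πr) = (4π×10^-7)(5.134×10^-6)/(2π·0.143) = 7.18×10^-12 T.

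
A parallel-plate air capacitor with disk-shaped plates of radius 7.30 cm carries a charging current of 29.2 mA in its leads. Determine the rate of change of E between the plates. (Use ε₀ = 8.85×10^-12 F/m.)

1.97×10^11 V/(m·s)

The displacement current between the plates equals the conduction current, I_d = 29.2 mA.
Since I_d = ε₀ A dE/dt, dE/dt = I_d/(ε₀A) = (0.0292)/((8.85×10^-12)(0.01674)) = 1.97×10^11 V/(m·s).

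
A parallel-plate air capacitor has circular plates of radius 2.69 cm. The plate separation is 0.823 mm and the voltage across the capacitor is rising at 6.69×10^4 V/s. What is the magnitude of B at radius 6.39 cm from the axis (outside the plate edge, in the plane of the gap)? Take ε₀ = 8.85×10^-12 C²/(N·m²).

With E = V/d, dE/dt = 8.129×10^7 V/(m·s) and πR² = 2.273×10^-3 m², giving I_d = ε₀ πR² dE/dt = 1.635×10^-6 A.
Outside the plates the loop encloses all of I_d, so B·2πr = μ₀ I_d and B = 5.12×10^-12 T.

5.12×10^-12 T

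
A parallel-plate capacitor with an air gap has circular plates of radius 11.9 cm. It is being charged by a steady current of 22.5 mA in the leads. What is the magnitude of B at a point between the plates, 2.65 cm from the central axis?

8.42×10^-9 T

By continuity the displacement current in the gap matches the conduction current: I_d = 0.0225 A.
For r < R the Ampère–Maxwell law gives B(2πr) = μ₀ I_d (r²/R²), so B = μ₀ I_d r/(2πR²) = (4π×10^-7)(0.0225)(0.0265)/(2π·0.119²) = 8.42×10^-9 T.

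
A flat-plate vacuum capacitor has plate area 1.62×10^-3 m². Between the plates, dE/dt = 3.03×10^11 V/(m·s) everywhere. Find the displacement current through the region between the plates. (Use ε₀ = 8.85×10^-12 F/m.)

4.34×10^-3 A

With a uniform field, Φ_E = EA, so I_d = ε₀ A dE/dt = 4.34×10^-3 A.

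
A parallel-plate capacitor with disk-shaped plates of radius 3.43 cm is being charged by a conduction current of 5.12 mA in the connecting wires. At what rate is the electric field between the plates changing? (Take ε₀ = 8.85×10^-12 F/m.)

Charge continuity gives I_d = I = 5.12×10^-3 A between the plates.
Then dE/dt = I_d/(ε₀A) = 1.57×10^11 V/(m·s).

1.57×10^11 V/(m·s)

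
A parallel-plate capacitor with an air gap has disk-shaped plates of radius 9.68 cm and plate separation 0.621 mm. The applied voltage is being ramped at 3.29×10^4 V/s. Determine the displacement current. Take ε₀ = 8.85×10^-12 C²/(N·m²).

1.38×10^-5 A

The field between the plates is E = V/d, so dE/dt = (3.29×10^4)/(6.21×10^-4 m) = 5.298×10^7 V/(m·s).
I_d = ε₀ A (dE/dt) = (8.85×10^-12)(0.02944)(5.298×10^7) = 1.38×10^-5 A.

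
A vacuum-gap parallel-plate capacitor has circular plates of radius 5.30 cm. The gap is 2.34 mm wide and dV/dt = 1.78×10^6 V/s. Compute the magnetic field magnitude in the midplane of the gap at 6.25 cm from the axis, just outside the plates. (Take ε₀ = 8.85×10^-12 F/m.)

I_d = C dV/dt with C = ε₀πR²/d = 3.338×10^-11 F, so I_d = (3.338×10^-11)(1.78×10^6) = 5.942×10^-5 A.
For r ≥ R the full I_d is enclosed: B = μ₀ I_d/(2πr) = (4π×10^-7)(5.942×10^-5)/(2π·0.0625) = 1.90×10^-10 T.

1.90×10^-10 T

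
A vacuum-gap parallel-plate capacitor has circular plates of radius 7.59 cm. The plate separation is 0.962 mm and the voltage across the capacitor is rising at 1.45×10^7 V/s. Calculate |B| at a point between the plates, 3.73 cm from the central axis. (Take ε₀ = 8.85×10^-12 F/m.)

dE/dt = (dV/dt)/d = 1.507×10^10 V/(m·s); I_d = ε₀(πR²)(dE/dt) = (8.85×10^-12)(0.01810)(1.507×10^10) = 2.414×10^-3 A.
For r < R the Ampère–Maxwell law gives B(2πr) = μ₀ I_d (r²/R²), so B = μ₀ I_d r/(2πR²) = (4π×10^-7)(2.414×10^-3)(0.0373)/(2π·0.0759²) = 3.13×10^-9 T.

3.13×10^-9 T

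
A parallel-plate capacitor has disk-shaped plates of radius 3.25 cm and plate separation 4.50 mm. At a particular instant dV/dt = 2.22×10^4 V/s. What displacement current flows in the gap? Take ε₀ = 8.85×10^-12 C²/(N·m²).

The field between the plates is E = V/d, so dE/dt = (2.22×10^4)/(4.50×10^-3 m) = 4.933×10^6 V/(m·s).
I_d = ε₀ A (dE/dt) = (8.85×10^-12)(3.318×10^-3)(4.933×10^6) = 1.45×10^-7 A.

1.45×10^-7 A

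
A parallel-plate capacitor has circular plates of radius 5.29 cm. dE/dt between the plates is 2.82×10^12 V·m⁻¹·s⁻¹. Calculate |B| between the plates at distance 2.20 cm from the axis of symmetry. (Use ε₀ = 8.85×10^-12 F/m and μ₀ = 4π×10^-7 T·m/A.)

3.45×10^-7 T

I_d = ε₀ dΦ_E/dt = ε₀ πR² (dE/dt) = (8.85×10^-12)(8.791×10^-3)(2.82×10^12) = 0.2194 A through the full plate area.
An Ampèrian loop of radius r encloses a fraction (r/R)² of I_d. Then B·2πr = μ₀ I_d (r/R)², giving B = μ₀ I_d r/(2πR²) = 3.45×10^-7 T.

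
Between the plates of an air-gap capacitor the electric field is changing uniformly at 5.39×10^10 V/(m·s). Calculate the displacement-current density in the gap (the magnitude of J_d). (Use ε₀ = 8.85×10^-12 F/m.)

J_d = ε₀ dE/dt = (8.85×10^-12)(5.39×10^10) = 0.477 A/m².

0.477 A/m²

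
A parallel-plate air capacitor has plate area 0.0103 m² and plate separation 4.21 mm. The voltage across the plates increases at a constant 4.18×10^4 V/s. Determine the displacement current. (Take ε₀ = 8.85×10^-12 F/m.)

The field between the plates is E = V/d, so dE/dt = (4.18×10^4)/(4.21×10^-3 m) = 9.929×10^6 V/(m·s).
I_d = ε₀ A (dE/dt) = (8.85×10^-12)(0.0103)(9.929×10^6) = 9.05×10^-7 A.

9.05×10^-7 A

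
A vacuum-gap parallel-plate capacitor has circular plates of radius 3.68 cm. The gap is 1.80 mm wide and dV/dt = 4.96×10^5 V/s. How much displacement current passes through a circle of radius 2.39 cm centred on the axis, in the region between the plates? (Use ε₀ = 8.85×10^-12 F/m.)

With E = V/d, dE/dt = 2.756×10^8 V/(m·s) and πR² = 4.254×10^-3 m², giving I_d = ε₀ πR² dE/dt = 1.038×10^-5 A.
Through an area πr² the displacement current is I_d·(πr²/πR²) = I_d (r/R)² = 4.38×10^-6 A.

4.38×10^-6 A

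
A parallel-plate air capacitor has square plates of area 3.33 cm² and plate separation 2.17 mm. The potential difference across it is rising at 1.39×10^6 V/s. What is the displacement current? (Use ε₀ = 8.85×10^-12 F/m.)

The displacement current equals the charging current C dV/dt. With C = ε₀A/d = (8.85×10^-12)(3.33×10^-4)/(2.17×10^-3) = 1.358×10^-12 F, I_d = (1.358×10^-12)(1.39×10^6) = 1.89×10^-6 A.

1.89×10^-6 A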